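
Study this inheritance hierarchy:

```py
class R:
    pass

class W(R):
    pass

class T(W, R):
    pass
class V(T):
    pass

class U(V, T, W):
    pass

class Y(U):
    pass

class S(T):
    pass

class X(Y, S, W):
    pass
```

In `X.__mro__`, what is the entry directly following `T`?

W

L[X] = X + merge(L[Y], L[S], L[W], [Y S W])
  take Y:  [Y U V T W R object] + [S T W R object] + [W R object] + [Y S W]
  take U:  [U V T W R object] + [S T W R object] + [W R object] + [S W]
  take V:  [V T W R object] + [S T W R object] + [W R object] + [S W]
  take S:  [T W R object] + [S T W R object] + [W R object] + [S W]
  take T:  [T W R object] + [T W R object] + [W R object] + [W]
  take W:  [W R object] + [W R object] + [W R object] + [W]
  take R:  [R object] + [R object] + [R object]
  take object:  [object] + [object] + [object]
MRO: X Y U V S T W R object
T is at position 5; next is W.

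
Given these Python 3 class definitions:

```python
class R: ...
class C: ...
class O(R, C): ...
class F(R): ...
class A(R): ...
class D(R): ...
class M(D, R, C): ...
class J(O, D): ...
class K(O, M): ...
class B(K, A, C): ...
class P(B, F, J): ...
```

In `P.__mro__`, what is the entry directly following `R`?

C

L[P] = P + merge(L[B], L[F], L[J], [B F J])
  take B:  [B K O M D A R C object] + [F R object] + [J O D R C object] + [B F J]
  take K:  [K O M D A R C object] + [F R object] + [J O D R C object] + [F J]
  take F:  [O M D A R C object] + [F R object] + [J O D R C object] + [F J]
  take J:  [O M D A R C object] + [R object] + [J O D R C object] + [J]
  take O:  [O M D A R C object] + [R object] + [O D R C object]
  take M:  [M D A R C object] + [R object] + [D R C object]
  take D:  [D A R C object] + [R object] + [D R C object]
  take A:  [A R C object] + [R object] + [R C object]
  take R:  [R C object] + [R object] + [R C object]
  take C:  [C object] + [object] + [C object]
  take object:  [object] + [object] + [object]
MRO: P B K F J O M D A R C object
R is at position 9; next is C.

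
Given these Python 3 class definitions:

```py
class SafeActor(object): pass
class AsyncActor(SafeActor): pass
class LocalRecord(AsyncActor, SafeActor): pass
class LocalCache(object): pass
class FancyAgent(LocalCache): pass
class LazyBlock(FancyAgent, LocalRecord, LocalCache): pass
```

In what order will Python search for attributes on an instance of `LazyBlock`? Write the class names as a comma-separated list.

L[LazyBlock] = LazyBlock + merge(L[FancyAgent], L[LocalRecord], L[LocalCache], [FancyAgent LocalRecord LocalCache])
  take FancyAgent:  [FancyAgent LocalCache object] + [LocalRecord AsyncActor SafeActor object] + [LocalCache object] + [FancyAgent LocalRecord LocalCache]
  take LocalRecord:  [LocalCache object] + [LocalRecord AsyncActor SafeActor object] + [LocalCache object] + [LocalRecord LocalCache]
  take LocalCache:  [LocalCache object] + [AsyncActor SafeActor object] + [LocalCache object] + [LocalCache]
  take AsyncActor:  [object] + [AsyncActor SafeActor object] + [object]
  take SafeActor:  [object] + [SafeActor object] + [object]
  take object:  [object] + [object] + [object]

LazyBlock, FancyAgent, LocalRecord, LocalCache, AsyncActor, SafeActor, object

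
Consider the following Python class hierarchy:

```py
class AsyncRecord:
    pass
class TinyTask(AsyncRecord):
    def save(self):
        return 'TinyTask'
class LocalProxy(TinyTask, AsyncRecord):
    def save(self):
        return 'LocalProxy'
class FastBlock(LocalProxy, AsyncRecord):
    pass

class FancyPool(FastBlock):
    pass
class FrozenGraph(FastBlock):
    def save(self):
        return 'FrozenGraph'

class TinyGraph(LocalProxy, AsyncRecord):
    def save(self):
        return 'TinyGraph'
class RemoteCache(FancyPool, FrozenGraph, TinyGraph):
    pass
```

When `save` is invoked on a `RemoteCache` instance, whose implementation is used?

FrozenGraph

L[RemoteCache] = RemoteCache + merge(L[FancyPool], L[FrozenGraph], L[TinyGraph], [FancyPool FrozenGraph TinyGraph])
  take FancyPool:  [FancyPool FastBlock LocalProxy TinyTask AsyncRecord object] + [FrozenGraph FastBlock LocalProxy TinyTask AsyncRecord object] + [TinyGraph LocalProxy TinyTask AsyncRecord object] + [FancyPool FrozenGraph TinyGraph]
  take FrozenGraph:  [FastBlock LocalProxy TinyTask AsyncRecord object] + [FrozenGraph FastBlock LocalProxy TinyTask AsyncRecord object] + [TinyGraph LocalProxy TinyTask AsyncRecord object] + [FrozenGraph TinyGraph]
  take FastBlock:  [FastBlock LocalProxy TinyTask AsyncRecord object] + [FastBlock LocalProxy TinyTask AsyncRecord object] + [TinyGraph LocalProxy TinyTask AsyncRecord object] + [TinyGraph]
  take TinyGraph:  [LocalProxy TinyTask AsyncRecord object] + [LocalProxy TinyTask AsyncRecord object] + [TinyGraph LocalProxy TinyTask AsyncRecord object] + [TinyGraph]
  take LocalProxy:  [LocalProxy TinyTask AsyncRecord object] + [LocalProxy TinyTask AsyncRecord object] + [LocalProxy TinyTask AsyncRecord object]
  take TinyTask:  [TinyTask AsyncRecord object] + [TinyTask AsyncRecord object] + [TinyTask AsyncRecord object]
  take AsyncRecord:  [AsyncRecord object] + [AsyncRecord object] + [AsyncRecord object]
  take object:  [object] + [object] + [object]
MRO: RemoteCache FancyPool FrozenGraph FastBlock TinyGraph LocalProxy TinyTask AsyncRecord object
save is defined in: FrozenGraph, LocalProxy, TinyGraph, TinyTask. First along the MRO is FrozenGraph.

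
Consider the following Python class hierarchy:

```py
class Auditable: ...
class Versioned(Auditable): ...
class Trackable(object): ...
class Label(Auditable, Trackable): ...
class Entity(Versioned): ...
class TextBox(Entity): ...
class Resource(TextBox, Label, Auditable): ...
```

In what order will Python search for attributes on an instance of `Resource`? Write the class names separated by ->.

L[Resource] = Resource + merge(L[TextBox], L[Label], L[Auditable], [TextBox Label Auditable])
  take TextBox:  [TextBox Entity Versioned Auditable object] + [Label Auditable Trackable object] + [Auditable object] + [TextBox Label Auditable]
  take Entity:  [Entity Versioned Auditable object] + [Label Auditable Trackable object] + [Auditable object] + [Label Auditable]
  take Versioned:  [Versioned Auditable object] + [Label Auditable Trackable object] + [Auditable object] + [Label Auditable]
  take Label:  [Auditable object] + [Label Auditable Trackable object] + [Auditable object] + [Label Auditable]
  take Auditable:  [Auditable object] + [Auditable Trackable object] + [Auditable object] + [Auditable]
  take Trackable:  [object] + [Trackable object] + [object]
  take object:  [object] + [object] + [object]

Resource -> TextBox -> Entity -> Versioned -> Label -> Auditable -> Trackable -> object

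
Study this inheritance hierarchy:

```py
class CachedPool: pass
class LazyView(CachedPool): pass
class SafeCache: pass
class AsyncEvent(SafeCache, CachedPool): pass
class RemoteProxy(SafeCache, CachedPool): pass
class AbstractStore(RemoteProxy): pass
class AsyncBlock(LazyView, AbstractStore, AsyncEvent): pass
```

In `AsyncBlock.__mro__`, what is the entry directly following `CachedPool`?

L[AsyncBlock] = AsyncBlock + merge(L[LazyView], L[AbstractStore], L[AsyncEvent], [LazyView AbstractStore AsyncEvent])
  take LazyView:  [LazyView CachedPool object] + [AbstractStore RemoteProxy SafeCache CachedPool object] + [AsyncEvent SafeCache CachedPool object] + [LazyView AbstractStore AsyncEvent]
  take AbstractStore:  [CachedPool object] + [AbstractStore RemoteProxy SafeCache CachedPool object] + [AsyncEvent SafeCache CachedPool object] + [AbstractStore AsyncEvent]
  take RemoteProxy:  [CachedPool object] + [RemoteProxy SafeCache CachedPool object] + [AsyncEvent SafeCache CachedPool object] + [AsyncEvent]
  take AsyncEvent:  [CachedPool object] + [SafeCache CachedPool object] + [AsyncEvent SafeCache CachedPool object] + [AsyncEvent]
  take SafeCache:  [CachedPool object] + [SafeCache CachedPool object] + [SafeCache CachedPool object]
  take CachedPool:  [CachedPool object] + [CachedPool object] + [CachedPool object]
  take object:  [object] + [object] + [object]
MRO: AsyncBlock LazyView AbstractStore RemoteProxy AsyncEvent SafeCache CachedPool object
CachedPool is at position 6; next is object.

object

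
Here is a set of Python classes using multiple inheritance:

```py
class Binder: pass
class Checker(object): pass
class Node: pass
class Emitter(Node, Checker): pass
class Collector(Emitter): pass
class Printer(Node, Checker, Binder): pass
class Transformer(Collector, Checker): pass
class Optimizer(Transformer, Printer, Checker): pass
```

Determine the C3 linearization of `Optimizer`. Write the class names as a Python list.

L[Optimizer] = Optimizer + merge(L[Transformer], L[Printer], L[Checker], [Transformer Printer Checker])
  take Transformer:  [Transformer Collector Emitter Node Checker object] + [Printer Node Checker Binder object] + [Checker object] + [Transformer Printer Checker]
  take Collector:  [Collector Emitter Node Checker object] + [Printer Node Checker Binder object] + [Checker object] + [Printer Checker]
  take Emitter:  [Emitter Node Checker object] + [Printer Node Checker Binder object] + [Checker object] + [Printer Checker]
  take Printer:  [Node Checker object] + [Printer Node Checker Binder object] + [Checker object] + [Printer Checker]
  take Node:  [Node Checker object] + [Node Checker Binder object] + [Checker object] + [Checker]
  take Checker:  [Checker object] + [Checker Binder object] + [Checker object] + [Checker]
  take Binder:  [object] + [Binder object] + [object]
  take object:  [object] + [object] + [object]

[Optimizer, Transformer, Collector, Emitter, Printer, Node, Checker, Binder, object]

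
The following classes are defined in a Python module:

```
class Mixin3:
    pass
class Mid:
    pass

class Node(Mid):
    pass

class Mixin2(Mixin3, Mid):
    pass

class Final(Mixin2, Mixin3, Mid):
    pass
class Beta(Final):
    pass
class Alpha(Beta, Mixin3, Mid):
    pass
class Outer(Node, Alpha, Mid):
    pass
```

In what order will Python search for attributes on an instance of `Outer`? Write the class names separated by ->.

Outer -> Node -> Alpha -> Beta -> Final -> Mixin2 -> Mixin3 -> Mid -> object

L[Outer] = Outer + merge(L[Node], L[Alpha], L[Mid], [Node Alpha Mid])
  take Node:  [Node Mid object] + [Alpha Beta Final Mixin2 Mixin3 Mid object] + [Mid object] + [Node Alpha Mid]
  take Alpha:  [Mid object] + [Alpha Beta Final Mixin2 Mixin3 Mid object] + [Mid object] + [Alpha Mid]
  take Beta:  [Mid object] + [Beta Final Mixin2 Mixin3 Mid object] + [Mid object] + [Mid]
  take Final:  [Mid object] + [Final Mixin2 Mixin3 Mid object] + [Mid object] + [Mid]
  take Mixin2:  [Mid object] + [Mixin2 Mixin3 Mid object] + [Mid object] + [Mid]
  take Mixin3:  [Mid object] + [Mixin3 Mid object] + [Mid object] + [Mid]
  take Mid:  [Mid object] + [Mid object] + [Mid object] + [Mid]
  take object:  [object] + [object] + [object]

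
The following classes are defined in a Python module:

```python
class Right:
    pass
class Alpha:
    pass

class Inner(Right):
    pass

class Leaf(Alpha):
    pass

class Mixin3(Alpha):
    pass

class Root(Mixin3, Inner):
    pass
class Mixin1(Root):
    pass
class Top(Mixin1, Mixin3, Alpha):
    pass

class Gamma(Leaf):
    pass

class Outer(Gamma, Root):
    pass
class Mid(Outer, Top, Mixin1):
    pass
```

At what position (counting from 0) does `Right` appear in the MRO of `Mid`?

10

L[Mid] = Mid + merge(L[Outer], L[Top], L[Mixin1], [Outer Top Mixin1])
  take Outer:  [Outer Gamma Leaf Root Mixin3 Alpha Inner Right object] + [Top Mixin1 Root Mixin3 Alpha Inner Right object] + [Mixin1 Root Mixin3 Alpha Inner Right object] + [Outer Top Mixin1]
  take Gamma:  [Gamma Leaf Root Mixin3 Alpha Inner Right object] + [Top Mixin1 Root Mixin3 Alpha Inner Right object] + [Mixin1 Root Mixin3 Alpha Inner Right object] + [Top Mixin1]
  take Leaf:  [Leaf Root Mixin3 Alpha Inner Right object] + [Top Mixin1 Root Mixin3 Alpha Inner Right object] + [Mixin1 Root Mixin3 Alpha Inner Right object] + [Top Mixin1]
  take Top:  [Root Mixin3 Alpha Inner Right object] + [Top Mixin1 Root Mixin3 Alpha Inner Right object] + [Mixin1 Root Mixin3 Alpha Inner Right object] + [Top Mixin1]
  take Mixin1:  [Root Mixin3 Alpha Inner Right object] + [Mixin1 Root Mixin3 Alpha Inner Right object] + [Mixin1 Root Mixin3 Alpha Inner Right object] + [Mixin1]
  take Root:  [Root Mixin3 Alpha Inner Right object] + [Root Mixin3 Alpha Inner Right object] + [Root Mixin3 Alpha Inner Right object]
  take Mixin3:  [Mixin3 Alpha Inner Right object] + [Mixin3 Alpha Inner Right object] + [Mixin3 Alpha Inner Right object]
  take Alpha:  [Alpha Inner Right object] + [Alpha Inner Right object] + [Alpha Inner Right object]
  take Inner:  [Inner Right object] + [Inner Right object] + [Inner Right object]
  take Right:  [Right object] + [Right object] + [Right object]
  take object:  [object] + [object] + [object]
MRO: Mid Outer Gamma Leaf Top Mixin1 Root Mixin3 Alpha Inner Right object
Right sits at index 10.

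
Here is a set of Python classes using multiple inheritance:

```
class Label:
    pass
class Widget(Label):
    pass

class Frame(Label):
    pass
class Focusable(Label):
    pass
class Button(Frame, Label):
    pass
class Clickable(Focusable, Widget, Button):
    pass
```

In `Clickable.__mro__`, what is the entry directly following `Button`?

Frame

L[Clickable] = Clickable + merge(L[Focusable], L[Widget], L[Button], [Focusable Widget Button])
  take Focusable:  [Focusable Label object] + [Widget Label object] + [Button Frame Label object] + [Focusable Widget Button]
  take Widget:  [Label object] + [Widget Label object] + [Button Frame Label object] + [Widget Button]
  take Button:  [Label object] + [Label object] + [Button Frame Label object] + [Button]
  take Frame:  [Label object] + [Label object] + [Frame Label object]
  take Label:  [Label object] + [Label object] + [Label object]
  take object:  [object] + [object] + [object]
MRO: Clickable Focusable Widget Button Frame Label object
Button is at position 3; next is Frame.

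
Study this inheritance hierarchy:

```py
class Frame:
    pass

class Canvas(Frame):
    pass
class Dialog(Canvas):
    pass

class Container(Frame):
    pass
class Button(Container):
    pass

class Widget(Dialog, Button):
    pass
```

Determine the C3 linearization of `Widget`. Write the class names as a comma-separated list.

Widget, Dialog, Canvas, Button, Container, Frame, object

L[Widget] = Widget + merge(L[Dialog], L[Button], [Dialog Button])
  take Dialog:  [Dialog Canvas Frame object] + [Button Container Frame object] + [Dialog Button]
  take Canvas:  [Canvas Frame object] + [Button Container Frame object] + [Button]
  take Button:  [Frame object] + [Button Container Frame object] + [Button]
  take Container:  [Frame object] + [Container Frame object]
  take Frame:  [Frame object] + [Frame object]
  take object:  [object] + [object]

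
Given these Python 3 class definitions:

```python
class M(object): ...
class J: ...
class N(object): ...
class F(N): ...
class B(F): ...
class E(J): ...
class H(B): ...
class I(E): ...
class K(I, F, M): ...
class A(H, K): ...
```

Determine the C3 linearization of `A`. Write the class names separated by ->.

L[A] = A + merge(L[H], L[K], [H K])
  take H:  [H B F N object] + [K I E J F N M object] + [H K]
  take B:  [B F N object] + [K I E J F N M object] + [K]
  take K:  [F N object] + [K I E J F N M object] + [K]
  take I:  [F N object] + [I E J F N M object]
  take E:  [F N object] + [E J F N M object]
  take J:  [F N object] + [J F N M object]
  take F:  [F N object] + [F N M object]
  take N:  [N object] + [N M object]
  take M:  [object] + [M object]
  take object:  [object] + [object]

A -> H -> B -> K -> I -> E -> J -> F -> N -> M -> object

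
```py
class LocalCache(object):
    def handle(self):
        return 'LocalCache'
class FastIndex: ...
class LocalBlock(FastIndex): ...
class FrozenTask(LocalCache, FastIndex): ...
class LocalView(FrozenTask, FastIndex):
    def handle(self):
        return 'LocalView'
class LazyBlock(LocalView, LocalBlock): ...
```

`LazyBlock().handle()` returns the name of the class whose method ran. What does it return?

LocalView

L[LazyBlock] = LazyBlock + merge(L[LocalView], L[LocalBlock], [LocalView LocalBlock])
  take LocalView:  [LocalView FrozenTask LocalCache FastIndex object] + [LocalBlock FastIndex object] + [LocalView LocalBlock]
  take FrozenTask:  [FrozenTask LocalCache FastIndex object] + [LocalBlock FastIndex object] + [LocalBlock]
  take LocalCache:  [LocalCache FastIndex object] + [LocalBlock FastIndex object] + [LocalBlock]
  take LocalBlock:  [FastIndex object] + [LocalBlock FastIndex object] + [LocalBlock]
  take FastIndex:  [FastIndex object] + [FastIndex object]
  take object:  [object] + [object]
MRO: LazyBlock LocalView FrozenTask LocalCache LocalBlock FastIndex object
handle is defined in: LocalCache, LocalView. First along the MRO is LocalView.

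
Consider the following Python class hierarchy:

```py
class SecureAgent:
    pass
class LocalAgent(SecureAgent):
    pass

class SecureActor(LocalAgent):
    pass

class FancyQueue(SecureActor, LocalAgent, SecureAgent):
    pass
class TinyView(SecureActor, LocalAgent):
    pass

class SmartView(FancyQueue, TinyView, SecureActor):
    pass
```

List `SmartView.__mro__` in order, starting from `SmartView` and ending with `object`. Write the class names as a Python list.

L[SmartView] = SmartView + merge(L[FancyQueue], L[TinyView], L[SecureActor], [FancyQueue TinyView SecureActor])
  take FancyQueue:  [FancyQueue SecureActor LocalAgent SecureAgent object] + [TinyView SecureActor LocalAgent SecureAgent object] + [SecureActor LocalAgent SecureAgent object] + [FancyQueue TinyView SecureActor]
  take TinyView:  [SecureActor LocalAgent SecureAgent object] + [TinyView SecureActor LocalAgent SecureAgent object] + [SecureActor LocalAgent SecureAgent object] + [TinyView SecureActor]
  take SecureActor:  [SecureActor LocalAgent SecureAgent object] + [SecureActor LocalAgent SecureAgent object] + [SecureActor LocalAgent SecureAgent object] + [SecureActor]
  take LocalAgent:  [LocalAgent SecureAgent object] + [LocalAgent SecureAgent object] + [LocalAgent SecureAgent object]
  take SecureAgent:  [SecureAgent object] + [SecureAgent object] + [SecureAgent object]
  take object:  [object] + [object] + [object]

[SmartView, FancyQueue, TinyView, SecureActor, LocalAgent, SecureAgent, object]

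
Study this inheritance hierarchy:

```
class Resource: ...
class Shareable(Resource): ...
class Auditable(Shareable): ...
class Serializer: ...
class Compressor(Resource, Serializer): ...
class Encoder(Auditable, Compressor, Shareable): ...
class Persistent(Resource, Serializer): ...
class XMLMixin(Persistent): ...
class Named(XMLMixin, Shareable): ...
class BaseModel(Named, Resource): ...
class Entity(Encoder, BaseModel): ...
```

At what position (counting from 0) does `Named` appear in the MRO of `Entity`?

L[Entity] = Entity + merge(L[Encoder], L[BaseModel], [Encoder BaseModel])
  take Encoder:  [Encoder Auditable Compressor Shareable Resource Serializer object] + [BaseModel Named XMLMixin Persistent Shareable Resource Serializer object] + [Encoder BaseModel]
  take Auditable:  [Auditable Compressor Shareable Resource Serializer object] + [BaseModel Named XMLMixin Persistent Shareable Resource Serializer object] + [BaseModel]
  take Compressor:  [Compressor Shareable Resource Serializer object] + [BaseModel Named XMLMixin Persistent Shareable Resource Serializer object] + [BaseModel]
  take BaseModel:  [Shareable Resource Serializer object] + [BaseModel Named XMLMixin Persistent Shareable Resource Serializer object] + [BaseModel]
  take Named:  [Shareable Resource Serializer object] + [Named XMLMixin Persistent Shareable Resource Serializer object]
  take XMLMixin:  [Shareable Resource Serializer object] + [XMLMixin Persistent Shareable Resource Serializer object]
  take Persistent:  [Shareable Resource Serializer object] + [Persistent Shareable Resource Serializer object]
  take Shareable:  [Shareable Resource Serializer object] + [Shareable Resource Serializer object]
  take Resource:  [Resource Serializer object] + [Resource Serializer object]
  take Serializer:  [Serializer object] + [Serializer object]
  take object:  [object] + [object]
MRO: Entity Encoder Auditable Compressor BaseModel Named XMLMixin Persistent Shareable Resource Serializer object
Named sits at index 5.

5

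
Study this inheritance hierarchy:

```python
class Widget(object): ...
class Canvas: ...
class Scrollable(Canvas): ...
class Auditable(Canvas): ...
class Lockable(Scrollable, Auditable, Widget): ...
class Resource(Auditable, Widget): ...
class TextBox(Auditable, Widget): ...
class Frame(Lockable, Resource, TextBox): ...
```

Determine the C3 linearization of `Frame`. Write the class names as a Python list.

L[Frame] = Frame + merge(L[Lockable], L[Resource], L[TextBox], [Lockable Resource TextBox])
  take Lockable:  [Lockable Scrollable Auditable Canvas Widget object] + [Resource Auditable Canvas Widget object] + [TextBox Auditable Canvas Widget object] + [Lockable Resource TextBox]
  take Scrollable:  [Scrollable Auditable Canvas Widget object] + [Resource Auditable Canvas Widget object] + [TextBox Auditable Canvas Widget object] + [Resource TextBox]
  take Resource:  [Auditable Canvas Widget object] + [Resource Auditable Canvas Widget object] + [TextBox Auditable Canvas Widget object] + [Resource TextBox]
  take TextBox:  [Auditable Canvas Widget object] + [Auditable Canvas Widget object] + [TextBox Auditable Canvas Widget object] + [TextBox]
  take Auditable:  [Auditable Canvas Widget object] + [Auditable Canvas Widget object] + [Auditable Canvas Widget object]
  take Canvas:  [Canvas Widget object] + [Canvas Widget object] + [Canvas Widget object]
  take Widget:  [Widget object] + [Widget object] + [Widget object]
  take object:  [object] + [object] + [object]

[Frame, Lockable, Scrollable, Resource, TextBox, Auditable, Canvas, Widget, object]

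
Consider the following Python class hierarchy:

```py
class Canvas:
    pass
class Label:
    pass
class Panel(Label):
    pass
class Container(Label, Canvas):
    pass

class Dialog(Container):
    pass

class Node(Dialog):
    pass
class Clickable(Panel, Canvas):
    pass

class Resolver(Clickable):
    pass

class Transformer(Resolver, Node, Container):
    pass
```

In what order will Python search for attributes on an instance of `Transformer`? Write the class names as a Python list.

L[Transformer] = Transformer + merge(L[Resolver], L[Node], L[Container], [Resolver Node Container])
  take Resolver:  [Resolver Clickable Panel Label Canvas object] + [Node Dialog Container Label Canvas object] + [Container Label Canvas object] + [Resolver Node Container]
  take Clickable:  [Clickable Panel Label Canvas object] + [Node Dialog Container Label Canvas object] + [Container Label Canvas object] + [Node Container]
  take Panel:  [Panel Label Canvas object] + [Node Dialog Container Label Canvas object] + [Container Label Canvas object] + [Node Container]
  take Node:  [Label Canvas object] + [Node Dialog Container Label Canvas object] + [Container Label Canvas object] + [Node Container]
  take Dialog:  [Label Canvas object] + [Dialog Container Label Canvas object] + [Container Label Canvas object] + [Container]
  take Container:  [Label Canvas object] + [Container Label Canvas object] + [Container Label Canvas object] + [Container]
  take Label:  [Label Canvas object] + [Label Canvas object] + [Label Canvas object]
  take Canvas:  [Canvas object] + [Canvas object] + [Canvas object]
  take object:  [object] + [object] + [object]

[Transformer, Resolver, Clickable, Panel, Node, Dialog, Container, Label, Canvas, object]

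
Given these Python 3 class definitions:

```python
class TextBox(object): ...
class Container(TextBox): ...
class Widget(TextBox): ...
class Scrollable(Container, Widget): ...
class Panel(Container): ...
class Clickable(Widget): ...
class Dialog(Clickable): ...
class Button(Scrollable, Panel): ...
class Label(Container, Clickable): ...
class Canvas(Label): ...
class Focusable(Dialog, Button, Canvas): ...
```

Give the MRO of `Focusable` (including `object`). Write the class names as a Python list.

[Focusable, Dialog, Button, Scrollable, Panel, Canvas, Label, Container, Clickable, Widget, TextBox, object]

L[Focusable] = Focusable + merge(L[Dialog], L[Button], L[Canvas], [Dialog Button Canvas])
  take Dialog:  [Dialog Clickable Widget TextBox object] + [Button Scrollable Panel Container Widget TextBox object] + [Canvas Label Container Clickable Widget TextBox object] + [Dialog Button Canvas]
  take Button:  [Clickable Widget TextBox object] + [Button Scrollable Panel Container Widget TextBox object] + [Canvas Label Container Clickable Widget TextBox object] + [Button Canvas]
  take Scrollable:  [Clickable Widget TextBox object] + [Scrollable Panel Container Widget TextBox object] + [Canvas Label Container Clickable Widget TextBox object] + [Canvas]
  take Panel:  [Clickable Widget TextBox object] + [Panel Container Widget TextBox object] + [Canvas Label Container Clickable Widget TextBox object] + [Canvas]
  take Canvas:  [Clickable Widget TextBox object] + [Container Widget TextBox object] + [Canvas Label Container Clickable Widget TextBox object] + [Canvas]
  take Label:  [Clickable Widget TextBox object] + [Container Widget TextBox object] + [Label Container Clickable Widget TextBox object]
  take Container:  [Clickable Widget TextBox object] + [Container Widget TextBox object] + [Container Clickable Widget TextBox object]
  take Clickable:  [Clickable Widget TextBox object] + [Widget TextBox object] + [Clickable Widget TextBox object]
  take Widget:  [Widget TextBox object] + [Widget TextBox object] + [Widget TextBox object]
  take TextBox:  [TextBox object] + [TextBox object] + [TextBox object]
  take object:  [object] + [object] + [object]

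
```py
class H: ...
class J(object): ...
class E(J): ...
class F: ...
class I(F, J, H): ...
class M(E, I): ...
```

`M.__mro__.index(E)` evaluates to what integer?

1

L[M] = M + merge(L[E], L[I], [E I])
  take E:  [E J object] + [I F J H object] + [E I]
  take I:  [J object] + [I F J H object] + [I]
  take F:  [J object] + [F J H object]
  take J:  [J object] + [J H object]
  take H:  [object] + [H object]
  take object:  [object] + [object]
MRO: M E I F J H object
E sits at index 1.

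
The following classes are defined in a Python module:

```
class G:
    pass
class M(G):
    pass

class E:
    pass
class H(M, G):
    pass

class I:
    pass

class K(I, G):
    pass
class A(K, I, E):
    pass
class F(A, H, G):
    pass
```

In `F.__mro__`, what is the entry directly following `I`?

H

L[F] = F + merge(L[A], L[H], L[G], [A H G])
  take A:  [A K I G E object] + [H M G object] + [G object] + [A H G]
  take K:  [K I G E object] + [H M G object] + [G object] + [H G]
  take I:  [I G E object] + [H M G object] + [G object] + [H G]
  take H:  [G E object] + [H M G object] + [G object] + [H G]
  take M:  [G E object] + [M G object] + [G object] + [G]
  take G:  [G E object] + [G object] + [G object] + [G]
  take E:  [E object] + [object] + [object]
  take object:  [object] + [object] + [object]
MRO: F A K I H M G E object
I is at position 3; next is H.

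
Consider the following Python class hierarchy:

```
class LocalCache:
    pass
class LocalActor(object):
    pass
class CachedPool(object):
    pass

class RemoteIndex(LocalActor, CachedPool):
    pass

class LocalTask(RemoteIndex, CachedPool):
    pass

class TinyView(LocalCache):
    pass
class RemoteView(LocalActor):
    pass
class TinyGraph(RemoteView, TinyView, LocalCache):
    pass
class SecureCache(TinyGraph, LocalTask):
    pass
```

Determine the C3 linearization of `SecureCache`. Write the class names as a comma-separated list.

L[SecureCache] = SecureCache + merge(L[TinyGraph], L[LocalTask], [TinyGraph LocalTask])
  take TinyGraph:  [TinyGraph RemoteView LocalActor TinyView LocalCache object] + [LocalTask RemoteIndex LocalActor CachedPool object] + [TinyGraph LocalTask]
  take RemoteView:  [RemoteView LocalActor TinyView LocalCache object] + [LocalTask RemoteIndex LocalActor CachedPool object] + [LocalTask]
  take LocalTask:  [LocalActor TinyView LocalCache object] + [LocalTask RemoteIndex LocalActor CachedPool object] + [LocalTask]
  take RemoteIndex:  [LocalActor TinyView LocalCache object] + [RemoteIndex LocalActor CachedPool object]
  take LocalActor:  [LocalActor TinyView LocalCache object] + [LocalActor CachedPool object]
  take TinyView:  [TinyView LocalCache object] + [CachedPool object]
  take LocalCache:  [LocalCache object] + [CachedPool object]
  take CachedPool:  [object] + [CachedPool object]
  take object:  [object] + [object]

SecureCache, TinyGraph, RemoteView, LocalTask, RemoteIndex, LocalActor, TinyView, LocalCache, CachedPool, object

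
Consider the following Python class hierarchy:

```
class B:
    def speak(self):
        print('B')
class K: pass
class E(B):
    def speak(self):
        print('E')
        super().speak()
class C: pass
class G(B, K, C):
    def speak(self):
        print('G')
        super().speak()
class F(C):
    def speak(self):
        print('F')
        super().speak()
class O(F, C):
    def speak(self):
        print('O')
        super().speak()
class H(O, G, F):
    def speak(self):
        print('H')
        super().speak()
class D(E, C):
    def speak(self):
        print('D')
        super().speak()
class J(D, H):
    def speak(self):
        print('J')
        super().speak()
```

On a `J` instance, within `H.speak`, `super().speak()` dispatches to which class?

L[J] = J + merge(L[D], L[H], [D H])
  take D:  [D E B C object] + [H O G F B K C object] + [D H]
  take E:  [E B C object] + [H O G F B K C object] + [H]
  take H:  [B C object] + [H O G F B K C object] + [H]
  take O:  [B C object] + [O G F B K C object]
  take G:  [B C object] + [G F B K C object]
  take F:  [B C object] + [F B K C object]
  take B:  [B C object] + [B K C object]
  take K:  [C object] + [K C object]
  take C:  [C object] + [C object]
  take object:  [object] + [object]
MRO: J D E H O G F B K C object
super() in H.speak on a J instance goes to the class after H in J's MRO: O.

O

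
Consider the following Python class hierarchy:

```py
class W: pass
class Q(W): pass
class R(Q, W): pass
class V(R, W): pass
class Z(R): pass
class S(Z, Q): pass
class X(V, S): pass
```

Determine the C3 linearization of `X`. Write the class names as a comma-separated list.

L[X] = X + merge(L[V], L[S], [V S])
  take V:  [V R Q W object] + [S Z R Q W object] + [V S]
  take S:  [R Q W object] + [S Z R Q W object] + [S]
  take Z:  [R Q W object] + [Z R Q W object]
  take R:  [R Q W object] + [R Q W object]
  take Q:  [Q W object] + [Q W object]
  take W:  [W object] + [W object]
  take object:  [object] + [object]

X, V, S, Z, R, Q, W, object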